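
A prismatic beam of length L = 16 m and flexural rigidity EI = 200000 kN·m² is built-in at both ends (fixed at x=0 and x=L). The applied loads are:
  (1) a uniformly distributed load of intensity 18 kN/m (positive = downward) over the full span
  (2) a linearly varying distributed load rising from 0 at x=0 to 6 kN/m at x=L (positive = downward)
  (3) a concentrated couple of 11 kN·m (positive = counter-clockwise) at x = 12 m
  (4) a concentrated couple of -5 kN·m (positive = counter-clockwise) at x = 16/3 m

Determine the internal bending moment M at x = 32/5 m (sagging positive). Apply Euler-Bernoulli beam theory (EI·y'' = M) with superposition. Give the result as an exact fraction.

Load 1 — uniform load w=18 kN/m over full span:
  M_1 = wLx/2 - wL²/12 - wx²/2 = 18·16·(32/5)/2 - 18·16²/12 - 18·(32/5)²/2 = 4224/25 kN·m
Load 2 — triangular load w₀=6 kN/m (0→w₀ over full span):
  M_2 = 3w₀Lx/20 - w₀L²/30 - w₀x³/(6L) = 3·6·16·(32/5)/20 - 6·16²/30 - 6·(32/5)³/(6·16) = 3072/125 kN·m
Load 3 — applied couple M₀=11 kN·m at a=12 m (b=L-a=4):
  M_3 = R_Ax - M_A  [x≤a] with R_A=99/128, M_A=55/16 = (99/128)·(32/5) - (55/16) = 121/80 kN·m
Load 4 — applied couple M₀=-5 kN·m at a=16/3 m (b=L-a=32/3):
  M_4 = R_Ax - M_A - M₀  [x>a] with R_A=-5/12, M_A=0 = (-5/12)·(32/5) - 0 - (-5) = 7/3 kN·m
Superposition: M = Σ M_i = 1184291/6000 kN·m ≈ 197.381833 kN·m

M(32/5) = 1184291/6000 kN·m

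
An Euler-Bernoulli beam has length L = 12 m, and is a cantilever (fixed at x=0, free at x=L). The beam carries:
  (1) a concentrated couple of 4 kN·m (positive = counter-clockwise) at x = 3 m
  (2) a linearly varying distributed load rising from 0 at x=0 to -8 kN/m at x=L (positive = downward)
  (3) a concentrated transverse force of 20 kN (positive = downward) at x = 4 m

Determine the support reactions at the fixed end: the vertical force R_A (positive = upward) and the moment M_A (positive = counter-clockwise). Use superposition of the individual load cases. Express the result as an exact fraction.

R_A = -28 kN, M_A = -308 kN·m

Load 1 — applied couple M₀=4 kN·m at a=3 m (b=L-a=9):
  R_A = 0 kN
  M_A = -M₀ = -4 kN·m
Load 2 — triangular load w₀=-8 kN/m (0→w₀ over full span):
  R_A = w₀L/2 = (-8)·12/2 = -48 kN
  M_A = w₀L²/3 = (-8)·12²/3 = -384 kN·m
Load 3 — point force P=20 kN at a=4 m (b=L-a=8):
  R_A = P = 20 kN
  M_A = Pa = 20·4 = 80 kN·m
Superposition: R_A = -28 kN, M_A = -308 kN·m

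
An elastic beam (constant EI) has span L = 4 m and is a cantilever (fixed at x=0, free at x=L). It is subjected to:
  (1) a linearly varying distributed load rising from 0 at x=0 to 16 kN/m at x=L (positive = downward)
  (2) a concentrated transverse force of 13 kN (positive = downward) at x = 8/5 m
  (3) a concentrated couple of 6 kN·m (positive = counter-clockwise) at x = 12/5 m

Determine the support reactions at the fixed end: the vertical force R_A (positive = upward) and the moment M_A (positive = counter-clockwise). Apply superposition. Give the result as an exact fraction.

R_A = 45 kN, M_A = 1502/15 kN·m

Load 1 — triangular load w₀=16 kN/m (0→w₀ over full span):
  R_A = w₀L/2 = 16·4/2 = 32 kN
  M_A = w₀L²/3 = 16·4²/3 = 256/3 kN·m
Load 2 — point force P=13 kN at a=8/5 m (b=L-a=12/5):
  R_A = P = 13 kN
  M_A = Pa = 13·(8/5) = 104/5 kN·m
Load 3 — applied couple M₀=6 kN·m at a=12/5 m (b=L-a=8/5):
  R_A = 0 kN
  M_A = -M₀ = -6 kN·m
Superposition: R_A = 45 kN, M_A = 1502/15 kN·m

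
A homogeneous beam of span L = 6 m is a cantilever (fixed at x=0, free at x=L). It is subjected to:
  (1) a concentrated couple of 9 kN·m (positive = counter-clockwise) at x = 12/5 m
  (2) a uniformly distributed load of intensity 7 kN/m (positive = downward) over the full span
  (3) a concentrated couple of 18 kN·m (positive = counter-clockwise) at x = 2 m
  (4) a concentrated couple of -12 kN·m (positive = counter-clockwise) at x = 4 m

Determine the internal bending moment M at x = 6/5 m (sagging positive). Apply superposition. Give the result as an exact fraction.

Load 1 — applied couple M₀=9 kN·m at a=12/5 m (b=L-a=18/5):
  M_1 = M₀  [x≤a] = 9 = 9 kN·m
Load 2 — uniform load w=7 kN/m over full span:
  M_2 = -w(L-x)²/2 = -7·(6-(6/5))²/2 = -2016/25 kN·m
Load 3 — applied couple M₀=18 kN·m at a=2 m (b=L-a=4):
  M_3 = M₀  [x≤a] = 18 = 18 kN·m
Load 4 — applied couple M₀=-12 kN·m at a=4 m (b=L-a=2):
  M_4 = M₀  [x≤a] = (-12) = -12 kN·m
Superposition: M = Σ M_i = -1641/25 kN·m ≈ -65.640000 kN·m

M(6/5) = -1641/25 kN·m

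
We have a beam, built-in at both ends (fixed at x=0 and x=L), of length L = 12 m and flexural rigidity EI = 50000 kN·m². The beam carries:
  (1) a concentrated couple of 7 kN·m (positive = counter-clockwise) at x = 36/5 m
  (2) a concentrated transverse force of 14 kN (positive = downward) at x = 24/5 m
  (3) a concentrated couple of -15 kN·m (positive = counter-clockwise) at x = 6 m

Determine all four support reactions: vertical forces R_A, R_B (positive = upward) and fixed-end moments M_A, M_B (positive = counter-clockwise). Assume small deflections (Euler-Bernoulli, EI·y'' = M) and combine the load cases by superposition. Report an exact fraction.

Load 1 — applied couple M₀=7 kN·m at a=36/5 m (b=L-a=24/5):
  R_A = 6M₀ab/L³ = 6·7·(36/5)·(24/5)/12³ = 21/25 kN
  M_A = M₀b(2a-b)/L² = 7·(24/5)·(2·(36/5)-(24/5))/12² = 56/25 kN·m
  R_B = -6M₀ab/L³ = -6·7·(36/5)·(24/5)/12³ = -21/25 kN
  M_B = M₀a(2b-a)/L² = 7·(36/5)·(2·(24/5)-(36/5))/12² = 21/25 kN·m
Load 2 — point force P=14 kN at a=24/5 m (b=L-a=36/5):
  R_A = Pb²(3a+b)/L³ = 14·(36/5)²·(3·(24/5)+(36/5))/12³ = 1134/125 kN
  M_A = Pab²/L² = 14·(24/5)·(36/5)²/12² = 3024/125 kN·m
  R_B = Pa²(a+3b)/L³ = 14·(24/5)²·((24/5)+3·(36/5))/12³ = 616/125 kN
  M_B = -Pa²b/L² = -14·(24/5)²·(36/5)/12² = -2016/125 kN·m
Load 3 — applied couple M₀=-15 kN·m at a=6 m (b=L-a=6):
  R_A = 6M₀ab/L³ = 6·(-15)·6·6/12³ = -15/8 kN
  M_A = M₀b(2a-b)/L² = (-15)·6·(2·6-6)/12² = -15/4 kN·m
  R_B = -6M₀ab/L³ = -6·(-15)·6·6/12³ = 15/8 kN
  M_B = M₀a(2b-a)/L² = (-15)·6·(2·6-6)/12² = -15/4 kN·m
Superposition: R_A = 8037/1000 kN, M_A = 11341/500 kN·m, R_B = 5963/1000 kN, M_B = -9519/500 kN·m

R_A = 8037/1000 kN, M_A = 11341/500 kN·m, R_B = 5963/1000 kN, M_B = -9519/500 kN·m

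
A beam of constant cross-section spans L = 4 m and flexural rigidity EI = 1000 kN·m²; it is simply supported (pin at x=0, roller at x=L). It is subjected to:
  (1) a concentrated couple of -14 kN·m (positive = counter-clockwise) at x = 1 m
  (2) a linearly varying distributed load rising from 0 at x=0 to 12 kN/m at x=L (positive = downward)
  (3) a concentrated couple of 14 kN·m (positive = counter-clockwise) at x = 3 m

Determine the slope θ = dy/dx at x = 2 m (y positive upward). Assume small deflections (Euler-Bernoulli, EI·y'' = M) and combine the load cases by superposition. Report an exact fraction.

θ(2) = -7/7500 rad

Load 1 — applied couple M₀=-14 kN·m at a=1 m (b=L-a=3):
  θ_1 = (M₀x²/(2L)-M₀(x-a)+C₁)/EI  [x>a] with C₁=M₀(3b²-L²)/(6L)=-77/12 = ((-14)·2²/(2·4)-(-14)·(2-1)+(-77/12))/1000 = 7/12000 rad
Load 2 — triangular load w₀=12 kN/m (0→w₀ over full span):
  θ_2 = -w₀(7L⁴-30L²x²+15x⁴)/(360LEI) = -12·(7·4⁴-30·4²·2²+15·2⁴)/(360·4·1000) = -7/7500 rad
Load 3 — applied couple M₀=14 kN·m at a=3 m (b=L-a=1):
  θ_3 = (M₀x²/(2L)+C₁)/EI  [x≤a] with C₁=M₀(3b²-L²)/(6L)=-91/12 = (14·2²/(2·4)+(-91/12))/1000 = -7/12000 rad
Superposition: θ = Σ θ_i = -7/7500 rad ≈ -0.000933 rad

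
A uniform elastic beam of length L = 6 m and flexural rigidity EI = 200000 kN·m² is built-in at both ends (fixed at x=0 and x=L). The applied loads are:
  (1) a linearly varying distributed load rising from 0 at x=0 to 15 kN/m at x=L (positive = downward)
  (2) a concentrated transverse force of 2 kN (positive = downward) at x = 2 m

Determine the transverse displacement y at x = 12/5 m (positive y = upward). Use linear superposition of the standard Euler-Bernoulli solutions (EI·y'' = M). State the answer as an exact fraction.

Load 1 — triangular load w₀=15 kN/m (0→w₀ over full span):
  y_1 = -w₀x²(L-x)²(x+2L)/(120LEI) = -15·(12/5)²·(6-(12/5))²·((12/5)+2·6)/(120·6·200000) = -2187/19531250 m
Load 2 — point force P=2 kN at a=2 m (b=L-a=4):
  y_2 = -Pa²(L-x)²(3bL-(3b+a)(L-x))/(6L³EI)  [x>a] = -2·2²·(6-(12/5))²·(3·4·6-(3·4+2)·(6-(12/5)))/(6·6³·200000) = -27/3125000 m
Superposition: y = Σ y_i = -9423/78125000 m ≈ -0.000121 m

y(12/5) = -9423/78125000 m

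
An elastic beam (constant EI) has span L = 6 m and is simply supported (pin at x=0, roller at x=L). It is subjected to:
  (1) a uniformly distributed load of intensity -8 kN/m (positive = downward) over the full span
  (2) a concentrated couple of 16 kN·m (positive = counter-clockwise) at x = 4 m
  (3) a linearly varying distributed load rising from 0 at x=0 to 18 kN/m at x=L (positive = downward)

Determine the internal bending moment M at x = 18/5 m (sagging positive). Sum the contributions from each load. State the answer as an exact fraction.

M(18/5) = 2064/125 kN·m

Load 1 — uniform load w=-8 kN/m over full span:
  M_1 = wx(L-x)/2 = (-8)·(18/5)·(6-(18/5))/2 = -864/25 kN·m
Load 2 — applied couple M₀=16 kN·m at a=4 m (b=L-a=2):
  M_2 = M₀x/L  [x≤a] = 16·(18/5)/6 = 48/5 kN·m
Load 3 — triangular load w₀=18 kN/m (0→w₀ over full span):
  M_3 = w₀Lx/6 - w₀x³/(6L) = 18·6·(18/5)/6 - 18·(18/5)³/(6·6) = 5184/125 kN·m
Superposition: M = Σ M_i = 2064/125 kN·m ≈ 16.512000 kN·m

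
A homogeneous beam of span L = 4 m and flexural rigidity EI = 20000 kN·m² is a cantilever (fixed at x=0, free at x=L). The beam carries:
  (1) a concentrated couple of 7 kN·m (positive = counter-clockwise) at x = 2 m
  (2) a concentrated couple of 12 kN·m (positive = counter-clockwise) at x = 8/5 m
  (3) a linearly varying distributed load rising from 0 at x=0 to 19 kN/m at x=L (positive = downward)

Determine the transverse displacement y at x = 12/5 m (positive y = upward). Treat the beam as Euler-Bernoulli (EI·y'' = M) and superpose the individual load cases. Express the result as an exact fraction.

y(12/5) = -1227499/156250000 m

Load 1 — applied couple M₀=7 kN·m at a=2 m (b=L-a=2):
  y_1 = M₀a(2x-a)/(2EI)  [x>a] = 7·2·(2·(12/5)-2)/(2·20000) = 49/50000 m
Load 2 — applied couple M₀=12 kN·m at a=8/5 m (b=L-a=12/5):
  y_2 = M₀a(2x-a)/(2EI)  [x>a] = 12·(8/5)·(2·(12/5)-(8/5))/(2·20000) = 24/15625 m
Load 3 — triangular load w₀=19 kN/m (0→w₀ over full span):
  y_3 = (w₀Lx³/12-w₀L²x²/6-w₀x⁵/(120L))/EI = (19·4·(12/5)³/12-19·4²·(12/5)²/6-19·(12/5)⁵/(120·4))/20000 = -101289/9765625 m
Superposition: y = Σ y_i = -1227499/156250000 m ≈ -0.007856 m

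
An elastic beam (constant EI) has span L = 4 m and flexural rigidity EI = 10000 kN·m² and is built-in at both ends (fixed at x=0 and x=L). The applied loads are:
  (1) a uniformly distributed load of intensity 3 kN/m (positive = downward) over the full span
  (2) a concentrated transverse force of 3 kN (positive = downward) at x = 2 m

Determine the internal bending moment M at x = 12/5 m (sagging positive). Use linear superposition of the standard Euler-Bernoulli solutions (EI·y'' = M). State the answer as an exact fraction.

Load 1 — uniform load w=3 kN/m over full span:
  M_1 = wLx/2 - wL²/12 - wx²/2 = 3·4·(12/5)/2 - 3·4²/12 - 3·(12/5)²/2 = 44/25 kN·m
Load 2 — point force P=3 kN at a=2 m (b=L-a=2):
  M_2 = Pa²(a+3b)(L-x)/L³ - Pa²b/L²  [x>a] = 3·2²·(2+3·2)·(4-(12/5))/4³ - 3·2²·2/4² = 9/10 kN·m
Superposition: M = Σ M_i = 133/50 kN·m ≈ 2.660000 kN·m

M(12/5) = 133/50 kN·m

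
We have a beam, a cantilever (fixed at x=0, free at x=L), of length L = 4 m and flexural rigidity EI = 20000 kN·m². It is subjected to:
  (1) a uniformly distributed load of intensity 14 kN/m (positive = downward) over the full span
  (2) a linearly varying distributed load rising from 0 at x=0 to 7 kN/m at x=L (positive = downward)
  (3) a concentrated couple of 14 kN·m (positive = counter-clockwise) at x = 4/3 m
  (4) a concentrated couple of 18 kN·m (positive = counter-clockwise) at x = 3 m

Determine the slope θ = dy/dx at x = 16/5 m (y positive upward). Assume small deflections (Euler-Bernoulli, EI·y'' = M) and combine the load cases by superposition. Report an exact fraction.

Load 1 — uniform load w=14 kN/m over full span:
  θ_1 = -wx(x²-3Lx+3L²)/(6EI) = -14·(16/5)·((16/5)²-3·4·(16/5)+3·4²)/(6·20000) = -1736/234375 rad
Load 2 — triangular load w₀=7 kN/m (0→w₀ over full span):
  θ_2 = (w₀Lx²/4-w₀L²x/3-w₀x⁴/(24L))/EI = (7·4·(16/5)²/4-7·4²·(16/5)/3-7·(16/5)⁴/(24·4))/20000 = -3248/1171875 rad
Load 3 — applied couple M₀=14 kN·m at a=4/3 m (b=L-a=8/3):
  θ_3 = M₀a/EI  [x>a] = 14·(4/3)/20000 = 7/7500 rad
Load 4 — applied couple M₀=18 kN·m at a=3 m (b=L-a=1):
  θ_4 = M₀a/EI  [x>a] = 18·3/20000 = 27/10000 rad
Superposition: θ = Σ θ_i = -122723/18750000 rad ≈ -0.006545 rad

θ(16/5) = -122723/18750000 rad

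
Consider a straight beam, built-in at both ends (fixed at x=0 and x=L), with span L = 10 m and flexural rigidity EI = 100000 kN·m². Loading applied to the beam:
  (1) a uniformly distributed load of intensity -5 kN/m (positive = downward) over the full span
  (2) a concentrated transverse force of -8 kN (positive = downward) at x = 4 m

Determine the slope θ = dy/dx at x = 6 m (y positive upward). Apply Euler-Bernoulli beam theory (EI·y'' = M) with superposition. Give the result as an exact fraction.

θ(6) = -881/3125000 rad

Load 1 — uniform load w=-5 kN/m over full span:
  θ_1 = -wx(L-x)(L-2x)/(12EI) = -(-5)·6·(10-6)·(10-2·6)/(12·100000) = -1/5000 rad
Load 2 — point force P=-8 kN at a=4 m (b=L-a=6):
  θ_2 = Pa²(L-x)(2bL-(3b+a)(L-x))/(2L³EI)  [x>a] = (-8)·4²·(10-6)·(2·6·10-(3·6+4)·(10-6))/(2·10³·100000) = -32/390625 rad
Superposition: θ = Σ θ_i = -881/3125000 rad ≈ -0.000282 rad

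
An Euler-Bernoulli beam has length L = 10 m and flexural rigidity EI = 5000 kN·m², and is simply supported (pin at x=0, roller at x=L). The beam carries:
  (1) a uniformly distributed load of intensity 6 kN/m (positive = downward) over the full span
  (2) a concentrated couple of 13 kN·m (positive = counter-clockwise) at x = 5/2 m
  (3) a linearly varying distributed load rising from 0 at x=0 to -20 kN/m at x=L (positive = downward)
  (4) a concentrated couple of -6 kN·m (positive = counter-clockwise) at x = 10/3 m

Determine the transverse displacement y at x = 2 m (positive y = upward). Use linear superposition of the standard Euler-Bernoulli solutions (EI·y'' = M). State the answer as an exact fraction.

y(2) = 11757/200000 m

Load 1 — uniform load w=6 kN/m over full span:
  y_1 = -wx(L³-2Lx²+x³)/(24EI) = -6·2·(10³-2·10·2²+2³)/(24·5000) = -58/625 m
Load 2 — applied couple M₀=13 kN·m at a=5/2 m (b=L-a=15/2):
  y_2 = (M₀x³/(6L)+C₁x)/EI  [x≤a] with C₁=M₀(3b²-L²)/(6L)=715/48 = (13·2³/(6·10)+(715/48)·2)/5000 = 1261/200000 m
Load 3 — triangular load w₀=-20 kN/m (0→w₀ over full span):
  y_3 = -w₀x(7L⁴-10L²x²+3x⁴)/(360LEI) = -(-20)·2·(7·10⁴-10·10²·2²+3·2⁴)/(360·10·5000) = 1376/9375 m
Load 4 — applied couple M₀=-6 kN·m at a=10/3 m (b=L-a=20/3):
  y_4 = (M₀x³/(6L)+C₁x)/EI  [x≤a] with C₁=M₀(3b²-L²)/(6L)=-10/3 = ((-6)·2³/(6·10)+(-10/3)·2)/5000 = -14/9375 m
Superposition: y = Σ y_i = 11757/200000 m ≈ 0.058785 m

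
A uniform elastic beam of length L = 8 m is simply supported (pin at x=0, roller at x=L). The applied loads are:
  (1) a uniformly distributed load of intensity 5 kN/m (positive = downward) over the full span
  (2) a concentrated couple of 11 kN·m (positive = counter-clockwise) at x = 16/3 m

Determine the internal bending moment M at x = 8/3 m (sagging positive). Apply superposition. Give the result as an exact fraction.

Load 1 — uniform load w=5 kN/m over full span:
  M_1 = wx(L-x)/2 = 5·(8/3)·(8-(8/3))/2 = 320/9 kN·m
Load 2 — applied couple M₀=11 kN·m at a=16/3 m (b=L-a=8/3):
  M_2 = M₀x/L  [x≤a] = 11·(8/3)/8 = 11/3 kN·m
Superposition: M = Σ M_i = 353/9 kN·m ≈ 39.222222 kN·m

M(8/3) = 353/9 kN·m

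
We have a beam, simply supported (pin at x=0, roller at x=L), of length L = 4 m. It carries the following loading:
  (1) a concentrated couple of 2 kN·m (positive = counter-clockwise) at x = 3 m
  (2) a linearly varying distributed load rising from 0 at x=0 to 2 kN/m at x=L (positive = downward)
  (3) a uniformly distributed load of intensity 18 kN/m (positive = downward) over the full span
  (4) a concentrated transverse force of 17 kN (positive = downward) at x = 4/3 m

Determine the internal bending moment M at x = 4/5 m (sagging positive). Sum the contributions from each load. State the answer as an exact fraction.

M(4/5) = 12574/375 kN·m

Load 1 — applied couple M₀=2 kN·m at a=3 m (b=L-a=1):
  M_1 = M₀x/L  [x≤a] = 2·(4/5)/4 = 2/5 kN·m
Load 2 — triangular load w₀=2 kN/m (0→w₀ over full span):
  M_2 = w₀Lx/6 - w₀x³/(6L) = 2·4·(4/5)/6 - 2·(4/5)³/(6·4) = 128/125 kN·m
Load 3 — uniform load w=18 kN/m over full span:
  M_3 = wx(L-x)/2 = 18·(4/5)·(4-(4/5))/2 = 576/25 kN·m
Load 4 — point force P=17 kN at a=4/3 m (b=L-a=8/3):
  M_4 = Pbx/L  [x≤a] = 17·(8/3)·(4/5)/4 = 136/15 kN·m
Superposition: M = Σ M_i = 12574/375 kN·m ≈ 33.530667 kN·m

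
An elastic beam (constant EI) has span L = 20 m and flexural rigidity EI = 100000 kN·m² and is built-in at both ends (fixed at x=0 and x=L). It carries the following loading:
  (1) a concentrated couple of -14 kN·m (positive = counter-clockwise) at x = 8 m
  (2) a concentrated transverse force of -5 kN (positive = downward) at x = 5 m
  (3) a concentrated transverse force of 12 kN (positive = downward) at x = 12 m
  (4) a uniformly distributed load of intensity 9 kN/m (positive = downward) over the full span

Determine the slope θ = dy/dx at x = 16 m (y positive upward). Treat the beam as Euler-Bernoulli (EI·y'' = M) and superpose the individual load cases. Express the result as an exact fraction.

θ(16) = 162347/25000000 rad

Load 1 — applied couple M₀=-14 kN·m at a=8 m (b=L-a=12):
  θ_1 = (R_Ax²/2 - M_Ax - M₀(x-a))/EI  [x>a] with R_A=-126/125, M_A=-42/25 = ((-126/125)·16²/2 - (-42/25)·16 - (-14)·(16-8))/100000 = 77/781250 rad
Load 2 — point force P=-5 kN at a=5 m (b=L-a=15):
  θ_2 = Pa²(L-x)(2bL-(3b+a)(L-x))/(2L³EI)  [x>a] = (-5)·5²·(20-16)·(2·15·20-(3·15+5)·(20-16))/(2·20³·100000) = -1/8000 rad
Load 3 — point force P=12 kN at a=12 m (b=L-a=8):
  θ_3 = Pa²(L-x)(2bL-(3b+a)(L-x))/(2L³EI)  [x>a] = 12·12²·(20-16)·(2·8·20-(3·8+12)·(20-16))/(2·20³·100000) = 297/390625 rad
Load 4 — uniform load w=9 kN/m over full span:
  θ_4 = -wx(L-x)(L-2x)/(12EI) = -9·16·(20-16)·(20-2·16)/(12·100000) = 18/3125 rad
Superposition: θ = Σ θ_i = 162347/25000000 rad ≈ 0.006494 rad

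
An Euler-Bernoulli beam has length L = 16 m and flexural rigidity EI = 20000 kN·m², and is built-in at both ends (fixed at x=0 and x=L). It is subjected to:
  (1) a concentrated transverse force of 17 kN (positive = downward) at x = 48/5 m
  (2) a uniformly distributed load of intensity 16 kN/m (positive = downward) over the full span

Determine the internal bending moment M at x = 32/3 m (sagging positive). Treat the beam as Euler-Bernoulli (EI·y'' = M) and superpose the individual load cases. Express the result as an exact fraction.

Load 1 — point force P=17 kN at a=48/5 m (b=L-a=32/5):
  M_1 = Pa²(a+3b)(L-x)/L³ - Pa²b/L²  [x>a] = 17·(48/5)²·((48/5)+3·(32/5))·(16-(32/3))/16³ - 17·(48/5)²·(32/5)/16² = 2448/125 kN·m
Load 2 — uniform load w=16 kN/m over full span:
  M_2 = wLx/2 - wL²/12 - wx²/2 = 16·16·(32/3)/2 - 16·16²/12 - 16·(32/3)²/2 = 1024/9 kN·m
Superposition: M = Σ M_i = 150032/1125 kN·m ≈ 133.361778 kN·m

M(32/3) = 150032/1125 kN·m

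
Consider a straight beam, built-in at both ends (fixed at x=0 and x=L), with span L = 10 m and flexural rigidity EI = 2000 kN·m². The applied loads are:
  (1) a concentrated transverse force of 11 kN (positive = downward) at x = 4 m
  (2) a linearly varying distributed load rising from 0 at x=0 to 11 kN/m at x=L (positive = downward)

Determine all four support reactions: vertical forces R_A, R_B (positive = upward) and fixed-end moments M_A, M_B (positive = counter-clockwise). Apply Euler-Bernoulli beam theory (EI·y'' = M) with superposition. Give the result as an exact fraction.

Load 1 — point force P=11 kN at a=4 m (b=L-a=6):
  R_A = Pb²(3a+b)/L³ = 11·6²·(3·4+6)/10³ = 891/125 kN
  M_A = Pab²/L² = 11·4·6²/10² = 396/25 kN·m
  R_B = Pa²(a+3b)/L³ = 11·4²·(4+3·6)/10³ = 484/125 kN
  M_B = -Pa²b/L² = -11·4²·6/10² = -264/25 kN·m
Load 2 — triangular load w₀=11 kN/m (0→w₀ over full span):
  R_A = 3w₀L/20 = 3·11·10/20 = 33/2 kN
  M_A = w₀L²/30 = 11·10²/30 = 110/3 kN·m
  R_B = 7w₀L/20 = 7·11·10/20 = 77/2 kN
  M_B = -w₀L²/20 = -11·10²/20 = -55 kN·m
Superposition: R_A = 5907/250 kN, M_A = 3938/75 kN·m, R_B = 10593/250 kN, M_B = -1639/25 kN·m

R_A = 5907/250 kN, M_A = 3938/75 kN·m, R_B = 10593/250 kN, M_B = -1639/25 kN·m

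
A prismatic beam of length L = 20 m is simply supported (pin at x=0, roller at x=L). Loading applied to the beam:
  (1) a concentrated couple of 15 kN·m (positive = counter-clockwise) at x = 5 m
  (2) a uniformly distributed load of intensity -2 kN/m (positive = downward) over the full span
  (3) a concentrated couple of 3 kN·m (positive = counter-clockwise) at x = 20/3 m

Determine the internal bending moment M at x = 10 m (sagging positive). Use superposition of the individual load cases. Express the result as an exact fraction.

Load 1 — applied couple M₀=15 kN·m at a=5 m (b=L-a=15):
  M_1 = M₀x/L - M₀  [x>a] = 15·10/20 - 15 = -15/2 kN·m
Load 2 — uniform load w=-2 kN/m over full span:
  M_2 = wx(L-x)/2 = (-2)·10·(20-10)/2 = -100 kN·m
Load 3 — applied couple M₀=3 kN·m at a=20/3 m (b=L-a=40/3):
  M_3 = M₀x/L - M₀  [x>a] = 3·10/20 - 3 = -3/2 kN·m
Superposition: M = Σ M_i = -109 kN·m ≈ -109.000000 kN·m

M(10) = -109 kN·m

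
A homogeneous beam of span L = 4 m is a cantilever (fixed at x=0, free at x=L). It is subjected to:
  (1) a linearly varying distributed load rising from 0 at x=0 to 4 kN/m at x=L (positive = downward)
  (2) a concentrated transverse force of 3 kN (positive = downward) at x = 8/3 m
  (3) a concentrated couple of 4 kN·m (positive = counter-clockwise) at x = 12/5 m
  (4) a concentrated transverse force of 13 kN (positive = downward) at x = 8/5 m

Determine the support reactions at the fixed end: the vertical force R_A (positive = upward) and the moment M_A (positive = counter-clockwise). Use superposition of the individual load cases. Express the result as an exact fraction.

Load 1 — triangular load w₀=4 kN/m (0→w₀ over full span):
  R_A = w₀L/2 = 4·4/2 = 8 kN
  M_A = w₀L²/3 = 4·4²/3 = 64/3 kN·m
Load 2 — point force P=3 kN at a=8/3 m (b=L-a=4/3):
  R_A = P = 3 kN
  M_A = Pa = 3·(8/3) = 8 kN·m
Load 3 — applied couple M₀=4 kN·m at a=12/5 m (b=L-a=8/5):
  R_A = 0 kN
  M_A = -M₀ = -4 kN·m
Load 4 — point force P=13 kN at a=8/5 m (b=L-a=12/5):
  R_A = P = 13 kN
  M_A = Pa = 13·(8/5) = 104/5 kN·m
Superposition: R_A = 24 kN, M_A = 692/15 kN·m

R_A = 24 kN, M_A = 692/15 kN·m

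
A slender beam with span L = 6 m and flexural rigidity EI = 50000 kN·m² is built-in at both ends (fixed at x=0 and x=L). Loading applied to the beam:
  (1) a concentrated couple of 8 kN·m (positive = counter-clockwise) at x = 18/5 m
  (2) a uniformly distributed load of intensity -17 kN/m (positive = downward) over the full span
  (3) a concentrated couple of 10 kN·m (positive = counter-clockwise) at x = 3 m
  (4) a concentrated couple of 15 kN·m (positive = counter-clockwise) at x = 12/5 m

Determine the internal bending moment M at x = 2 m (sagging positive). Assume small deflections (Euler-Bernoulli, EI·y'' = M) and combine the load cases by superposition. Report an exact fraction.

Load 1 — applied couple M₀=8 kN·m at a=18/5 m (b=L-a=12/5):
  M_1 = R_Ax - M_A  [x≤a] with R_A=48/25, M_A=64/25 = (48/25)·2 - (64/25) = 32/25 kN·m
Load 2 — uniform load w=-17 kN/m over full span:
  M_2 = wLx/2 - wL²/12 - wx²/2 = (-17)·6·2/2 - (-17)·6²/12 - (-17)·2²/2 = -17 kN·m
Load 3 — applied couple M₀=10 kN·m at a=3 m (b=L-a=3):
  M_3 = R_Ax - M_A  [x≤a] with R_A=5/2, M_A=5/2 = (5/2)·2 - (5/2) = 5/2 kN·m
Load 4 — applied couple M₀=15 kN·m at a=12/5 m (b=L-a=18/5):
  M_4 = R_Ax - M_A  [x≤a] with R_A=18/5, M_A=9/5 = (18/5)·2 - (9/5) = 27/5 kN·m
Superposition: M = Σ M_i = -391/50 kN·m ≈ -7.820000 kN·m

M(2) = -391/50 kN·m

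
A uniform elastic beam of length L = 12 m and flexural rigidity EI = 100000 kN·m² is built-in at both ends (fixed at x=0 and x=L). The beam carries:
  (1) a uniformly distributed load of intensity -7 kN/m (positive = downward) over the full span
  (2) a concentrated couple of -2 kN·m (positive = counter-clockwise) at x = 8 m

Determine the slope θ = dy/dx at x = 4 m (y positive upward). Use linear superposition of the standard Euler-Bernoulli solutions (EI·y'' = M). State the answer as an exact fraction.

Load 1 — uniform load w=-7 kN/m over full span:
  θ_1 = -wx(L-x)(L-2x)/(12EI) = -(-7)·4·(12-4)·(12-2·4)/(12·100000) = 7/9375 rad
Load 2 — applied couple M₀=-2 kN·m at a=8 m (b=L-a=4):
  θ_2 = (R_Ax²/2 - M_Ax)/EI  [x≤a] with R_A=-2/9, M_A=-2/3 = ((-2/9)·4²/2 - (-2/3)·4)/100000 = 1/112500 rad
Superposition: θ = Σ θ_i = 17/22500 rad ≈ 0.000756 rad

θ(4) = 17/22500 rad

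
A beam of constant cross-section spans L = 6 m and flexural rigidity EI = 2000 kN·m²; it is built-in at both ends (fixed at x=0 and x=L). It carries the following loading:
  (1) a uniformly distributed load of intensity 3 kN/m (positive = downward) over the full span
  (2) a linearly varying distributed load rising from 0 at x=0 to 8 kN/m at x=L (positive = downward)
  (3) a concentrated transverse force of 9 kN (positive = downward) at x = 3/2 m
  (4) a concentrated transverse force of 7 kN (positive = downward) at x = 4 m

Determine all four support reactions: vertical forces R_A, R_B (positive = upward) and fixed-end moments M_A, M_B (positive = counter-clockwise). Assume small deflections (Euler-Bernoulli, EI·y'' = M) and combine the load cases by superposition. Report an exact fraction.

R_A = 110629/4320 kN, M_A = 42199/1440 kN·m, R_B = 139931/4320 kN, M_B = -46301/1440 kN·m

Load 1 — uniform load w=3 kN/m over full span:
  R_A = wL/2 = 3·6/2 = 9 kN
  M_A = wL²/12 = 3·6²/12 = 9 kN·m
  R_B = wL/2 = 3·6/2 = 9 kN
  M_B = -wL²/12 = -3·6²/12 = -9 kN·m
Load 2 — triangular load w₀=8 kN/m (0→w₀ over full span):
  R_A = 3w₀L/20 = 3·8·6/20 = 36/5 kN
  M_A = w₀L²/30 = 8·6²/30 = 48/5 kN·m
  R_B = 7w₀L/20 = 7·8·6/20 = 84/5 kN
  M_B = -w₀L²/20 = -8·6²/20 = -72/5 kN·m
Load 3 — point force P=9 kN at a=3/2 m (b=L-a=9/2):
  R_A = Pb²(3a+b)/L³ = 9·(9/2)²·(3·(3/2)+(9/2))/6³ = 243/32 kN
  M_A = Pab²/L² = 9·(3/2)·(9/2)²/6² = 243/32 kN·m
  R_B = Pa²(a+3b)/L³ = 9·(3/2)²·((3/2)+3·(9/2))/6³ = 45/32 kN
  M_B = -Pa²b/L² = -9·(3/2)²·(9/2)/6² = -81/32 kN·m
Load 4 — point force P=7 kN at a=4 m (b=L-a=2):
  R_A = Pb²(3a+b)/L³ = 7·2²·(3·4+2)/6³ = 49/27 kN
  M_A = Pab²/L² = 7·4·2²/6² = 28/9 kN·m
  R_B = Pa²(a+3b)/L³ = 7·4²·(4+3·2)/6³ = 140/27 kN
  M_B = -Pa²b/L² = -7·4²·2/6² = -56/9 kN·m
Superposition: R_A = 110629/4320 kN, M_A = 42199/1440 kN·m, R_B = 139931/4320 kN, M_B = -46301/1440 kN·m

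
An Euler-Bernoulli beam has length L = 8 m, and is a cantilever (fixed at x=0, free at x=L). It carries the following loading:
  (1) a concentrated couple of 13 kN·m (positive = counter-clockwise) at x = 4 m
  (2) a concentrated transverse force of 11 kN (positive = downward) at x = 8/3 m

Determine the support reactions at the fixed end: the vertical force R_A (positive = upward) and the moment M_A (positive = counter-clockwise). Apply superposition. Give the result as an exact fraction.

Load 1 — applied couple M₀=13 kN·m at a=4 m (b=L-a=4):
  R_A = 0 kN
  M_A = -M₀ = -13 kN·m
Load 2 — point force P=11 kN at a=8/3 m (b=L-a=16/3):
  R_A = P = 11 kN
  M_A = Pa = 11·(8/3) = 88/3 kN·m
Superposition: R_A = 11 kN, M_A = 49/3 kN·m

R_A = 11 kN, M_A = 49/3 kN·m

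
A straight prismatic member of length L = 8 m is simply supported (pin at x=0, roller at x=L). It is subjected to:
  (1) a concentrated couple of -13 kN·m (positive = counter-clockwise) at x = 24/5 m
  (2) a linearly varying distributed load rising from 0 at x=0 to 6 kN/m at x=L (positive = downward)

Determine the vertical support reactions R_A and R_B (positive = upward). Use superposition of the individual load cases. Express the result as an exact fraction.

Load 1 — applied couple M₀=-13 kN·m at a=24/5 m (b=L-a=16/5):
  R_A = M₀/L = (-13)/8 = -13/8 kN
  R_B = -M₀/L = -(-13)/8 = 13/8 kN
Load 2 — triangular load w₀=6 kN/m (0→w₀ over full span):
  R_A = w₀L/6 = 6·8/6 = 8 kN
  R_B = w₀L/3 = 6·8/3 = 16 kN
Superposition: R_A = 51/8 kN, R_B = 141/8 kN

R_A = 51/8 kN, R_B = 141/8 kN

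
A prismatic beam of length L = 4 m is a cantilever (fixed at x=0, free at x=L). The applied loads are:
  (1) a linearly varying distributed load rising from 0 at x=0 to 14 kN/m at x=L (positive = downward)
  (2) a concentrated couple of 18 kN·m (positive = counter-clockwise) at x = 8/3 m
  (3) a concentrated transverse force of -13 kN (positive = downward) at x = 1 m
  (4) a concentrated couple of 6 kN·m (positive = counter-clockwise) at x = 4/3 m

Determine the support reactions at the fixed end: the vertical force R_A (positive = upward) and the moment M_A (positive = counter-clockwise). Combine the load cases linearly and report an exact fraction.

R_A = 15 kN, M_A = 113/3 kN·m

Load 1 — triangular load w₀=14 kN/m (0→w₀ over full span):
  R_A = w₀L/2 = 14·4/2 = 28 kN
  M_A = w₀L²/3 = 14·4²/3 = 224/3 kN·m
Load 2 — applied couple M₀=18 kN·m at a=8/3 m (b=L-a=4/3):
  R_A = 0 kN
  M_A = -M₀ = -18 kN·m
Load 3 — point force P=-13 kN at a=1 m (b=L-a=3):
  R_A = P = (-13) = -13 kN
  M_A = Pa = (-13)·1 = -13 kN·m
Load 4 — applied couple M₀=6 kN·m at a=4/3 m (b=L-a=8/3):
  R_A = 0 kN
  M_A = -M₀ = -6 kN·m
Superposition: R_A = 15 kN, M_A = 113/3 kN·m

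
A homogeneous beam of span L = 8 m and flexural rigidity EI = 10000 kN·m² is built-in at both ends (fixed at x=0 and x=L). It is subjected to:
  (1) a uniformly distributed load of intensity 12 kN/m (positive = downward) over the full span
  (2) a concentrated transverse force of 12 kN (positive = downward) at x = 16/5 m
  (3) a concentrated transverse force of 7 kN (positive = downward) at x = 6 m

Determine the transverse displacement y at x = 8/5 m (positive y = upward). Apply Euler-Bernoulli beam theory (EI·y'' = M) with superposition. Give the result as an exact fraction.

Load 1 — uniform load w=12 kN/m over full span:
  y_1 = -wx²(L-x)²/(24EI) = -12·(8/5)²·(8-(8/5))²/(24·10000) = -2048/390625 m
Load 2 — point force P=12 kN at a=16/5 m (b=L-a=24/5):
  y_2 = -Pb²x²(3aL-(3a+b)x)/(6L³EI)  [x≤a] = -12·(24/5)²·(8/5)²·(3·(16/5)·8-(3·(16/5)+(24/5))·(8/5))/(6·8³·10000) = -12096/9765625 m
Load 3 — point force P=7 kN at a=6 m (b=L-a=2):
  y_3 = -Pb²x²(3aL-(3a+b)x)/(6L³EI)  [x≤a] = -7·2²·(8/5)²·(3·6·8-(3·6+2)·(8/5))/(6·8³·10000) = -49/187500 m
Superposition: y = Σ y_i = -790177/117187500 m ≈ -0.006743 m

y(8/5) = -790177/117187500 m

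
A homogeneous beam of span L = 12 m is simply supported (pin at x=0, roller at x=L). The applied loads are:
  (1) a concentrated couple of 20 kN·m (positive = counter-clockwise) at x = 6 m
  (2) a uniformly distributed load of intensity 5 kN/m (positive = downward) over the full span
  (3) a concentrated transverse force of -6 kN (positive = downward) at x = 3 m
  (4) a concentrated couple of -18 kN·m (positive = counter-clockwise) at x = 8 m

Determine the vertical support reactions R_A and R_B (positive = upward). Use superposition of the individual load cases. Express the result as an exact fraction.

Load 1 — applied couple M₀=20 kN·m at a=6 m (b=L-a=6):
  R_A = M₀/L = 20/12 = 5/3 kN
  R_B = -M₀/L = -20/12 = -5/3 kN
Load 2 — uniform load w=5 kN/m over full span:
  R_A = wL/2 = 5·12/2 = 30 kN
  R_B = wL/2 = 5·12/2 = 30 kN
Load 3 — point force P=-6 kN at a=3 m (b=L-a=9):
  R_A = Pb/L = (-6)·9/12 = -9/2 kN
  R_B = Pa/L = (-6)·3/12 = -3/2 kN
Load 4 — applied couple M₀=-18 kN·m at a=8 m (b=L-a=4):
  R_A = M₀/L = (-18)/12 = -3/2 kN
  R_B = -M₀/L = -(-18)/12 = 3/2 kN
Superposition: R_A = 77/3 kN, R_B = 85/3 kN

R_A = 77/3 kN, R_B = 85/3 kN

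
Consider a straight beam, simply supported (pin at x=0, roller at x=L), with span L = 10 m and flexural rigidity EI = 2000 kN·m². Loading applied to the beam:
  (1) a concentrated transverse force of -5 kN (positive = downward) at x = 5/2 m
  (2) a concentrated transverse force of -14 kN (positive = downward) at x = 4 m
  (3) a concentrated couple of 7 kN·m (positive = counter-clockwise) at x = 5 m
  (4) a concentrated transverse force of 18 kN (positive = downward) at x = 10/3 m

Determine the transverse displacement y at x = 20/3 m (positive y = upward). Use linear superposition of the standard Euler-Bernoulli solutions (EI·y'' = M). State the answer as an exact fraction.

y(20/3) = 39263/2592000 m

Load 1 — point force P=-5 kN at a=5/2 m (b=L-a=15/2):
  y_1 = -Pa(L-x)(2Lx-a²-x²)/(6LEI)  [x>a] = -(-5)·(5/2)·(10-(20/3))·(2·10·(20/3)-(5/2)²-(20/3)²)/(6·10·2000) = 595/20736 m
Load 2 — point force P=-14 kN at a=4 m (b=L-a=6):
  y_2 = -Pa(L-x)(2Lx-a²-x²)/(6LEI)  [x>a] = -(-14)·4·(10-(20/3))·(2·10·(20/3)-4²-(20/3)²)/(6·10·2000) = 1148/10125 m
Load 3 — applied couple M₀=7 kN·m at a=5 m (b=L-a=5):
  y_3 = (M₀x³/(6L)-M₀(x-a)²/2+C₁x)/EI  [x>a] with C₁=M₀(3b²-L²)/(6L)=-35/12 = (7·(20/3)³/(6·10)-7·((20/3)-5)²/2+(-35/12)·(20/3))/2000 = 7/2592 m
Load 4 — point force P=18 kN at a=10/3 m (b=L-a=20/3):
  y_4 = -Pa(L-x)(2Lx-a²-x²)/(6LEI)  [x>a] = -18·(10/3)·(10-(20/3))·(2·10·(20/3)-(10/3)²-(20/3)²)/(6·10·2000) = -7/54 m
Superposition: y = Σ y_i = 39263/2592000 m ≈ 0.015148 m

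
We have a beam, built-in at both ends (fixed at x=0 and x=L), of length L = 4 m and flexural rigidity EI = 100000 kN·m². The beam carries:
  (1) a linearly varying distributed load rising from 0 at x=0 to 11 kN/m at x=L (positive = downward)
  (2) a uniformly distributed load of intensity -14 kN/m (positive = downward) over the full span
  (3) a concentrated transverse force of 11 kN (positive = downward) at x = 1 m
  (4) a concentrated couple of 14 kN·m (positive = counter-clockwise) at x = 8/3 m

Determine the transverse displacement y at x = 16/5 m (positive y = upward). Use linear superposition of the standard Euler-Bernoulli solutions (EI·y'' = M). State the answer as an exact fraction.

Load 1 — triangular load w₀=11 kN/m (0→w₀ over full span):
  y_1 = -w₀x²(L-x)²(x+2L)/(120LEI) = -11·(16/5)²·(4-(16/5))²·((16/5)+2·4)/(120·4·100000) = -2464/146484375 m
Load 2 — uniform load w=-14 kN/m over full span:
  y_2 = -wx²(L-x)²/(24EI) = -(-14)·(16/5)²·(4-(16/5))²/(24·100000) = 224/5859375 m
Load 3 — point force P=11 kN at a=1 m (b=L-a=3):
  y_3 = -Pa²(L-x)²(3bL-(3b+a)(L-x))/(6L³EI)  [x>a] = -11·1²·(4-(16/5))²·(3·3·4-(3·3+1)·(4-(16/5)))/(6·4³·100000) = -77/15000000 m
Load 4 — applied couple M₀=14 kN·m at a=8/3 m (b=L-a=4/3):
  y_4 = (R_Ax³/6 - M_Ax²/2 - M₀(x-a)²/2)/EI  [x>a] with R_A=14/3, M_A=14/3 = ((14/3)·(16/5)³/6 - (14/3)·(16/5)²/2 - 14·((16/5)-(8/3))²/2)/100000 = -14/3515625 m
Superposition: y = Σ y_i = 345737/28125000000 m ≈ 0.000012 m

y(16/5) = 345737/28125000000 m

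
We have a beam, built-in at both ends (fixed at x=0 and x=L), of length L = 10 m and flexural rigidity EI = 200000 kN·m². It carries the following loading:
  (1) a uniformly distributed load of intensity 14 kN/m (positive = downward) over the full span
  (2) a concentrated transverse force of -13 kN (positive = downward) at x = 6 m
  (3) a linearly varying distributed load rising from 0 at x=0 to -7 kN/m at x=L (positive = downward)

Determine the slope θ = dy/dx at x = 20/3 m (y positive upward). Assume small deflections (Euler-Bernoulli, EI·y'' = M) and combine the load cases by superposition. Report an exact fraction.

Load 1 — uniform load w=14 kN/m over full span:
  θ_1 = -wx(L-x)(L-2x)/(12EI) = -14·(20/3)·(10-(20/3))·(10-2·(20/3))/(12·200000) = 7/16200 rad
Load 2 — point force P=-13 kN at a=6 m (b=L-a=4):
  θ_2 = Pa²(L-x)(2bL-(3b+a)(L-x))/(2L³EI)  [x>a] = (-13)·6²·(10-(20/3))·(2·4·10-(3·4+6)·(10-(20/3)))/(2·10³·200000) = -39/500000 rad
Load 3 — triangular load w₀=-7 kN/m (0→w₀ over full span):
  θ_3 = -w₀(2x(L-x)(L-2x)(x+2L)+x²(L-x)²)/(120LEI) = -(-7)·(2·(20/3)·(10-(20/3))·(10-2·(20/3))·((20/3)+2·10)+(20/3)²·(10-(20/3))²)/(120·10·200000) = -49/486000 rad
Superposition: θ = Σ θ_i = 30773/121500000 rad ≈ 0.000253 rad

θ(20/3) = 30773/121500000 rad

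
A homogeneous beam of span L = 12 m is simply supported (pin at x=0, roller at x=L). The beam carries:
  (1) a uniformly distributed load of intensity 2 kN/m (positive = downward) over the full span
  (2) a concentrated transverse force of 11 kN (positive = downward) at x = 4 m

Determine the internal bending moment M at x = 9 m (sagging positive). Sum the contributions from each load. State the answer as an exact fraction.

Load 1 — uniform load w=2 kN/m over full span:
  M_1 = wx(L-x)/2 = 2·9·(12-9)/2 = 27 kN·m
Load 2 — point force P=11 kN at a=4 m (b=L-a=8):
  M_2 = Pa(L-x)/L  [x>a] = 11·4·(12-9)/12 = 11 kN·m
Superposition: M = Σ M_i = 38 kN·m ≈ 38.000000 kN·m

M(9) = 38 kN·m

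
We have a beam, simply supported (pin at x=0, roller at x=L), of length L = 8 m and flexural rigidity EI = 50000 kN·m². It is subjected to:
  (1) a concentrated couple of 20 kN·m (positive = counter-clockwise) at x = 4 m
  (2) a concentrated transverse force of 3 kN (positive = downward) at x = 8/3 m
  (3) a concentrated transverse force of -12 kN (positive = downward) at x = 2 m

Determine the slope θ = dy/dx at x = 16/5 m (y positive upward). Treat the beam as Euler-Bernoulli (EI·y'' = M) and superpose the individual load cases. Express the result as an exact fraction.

Load 1 — applied couple M₀=20 kN·m at a=4 m (b=L-a=4):
  θ_1 = (M₀x²/(2L)+C₁)/EI  [x≤a] with C₁=M₀(3b²-L²)/(6L)=-20/3 = (20·(16/5)²/(2·8)+(-20/3))/50000 = 23/187500 rad
Load 2 — point force P=3 kN at a=8/3 m (b=L-a=16/3):
  θ_2 = -Pa(2L²-6Lx+3x²+a²)/(6LEI)  [x>a] = -3·(8/3)·(2·8²-6·8·(16/5)+3·(16/5)²+(8/3)²)/(6·8·50000) = -86/2109375 rad
Load 3 — point force P=-12 kN at a=2 m (b=L-a=6):
  θ_3 = -Pa(2L²-6Lx+3x²+a²)/(6LEI)  [x>a] = -(-12)·2·(2·8²-6·8·(16/5)+3·(16/5)²+2²)/(6·8·50000) = 57/625000 rad
Superposition: θ = Σ θ_i = 2921/16875000 rad ≈ 0.000173 rad

θ(16/5) = 2921/16875000 rad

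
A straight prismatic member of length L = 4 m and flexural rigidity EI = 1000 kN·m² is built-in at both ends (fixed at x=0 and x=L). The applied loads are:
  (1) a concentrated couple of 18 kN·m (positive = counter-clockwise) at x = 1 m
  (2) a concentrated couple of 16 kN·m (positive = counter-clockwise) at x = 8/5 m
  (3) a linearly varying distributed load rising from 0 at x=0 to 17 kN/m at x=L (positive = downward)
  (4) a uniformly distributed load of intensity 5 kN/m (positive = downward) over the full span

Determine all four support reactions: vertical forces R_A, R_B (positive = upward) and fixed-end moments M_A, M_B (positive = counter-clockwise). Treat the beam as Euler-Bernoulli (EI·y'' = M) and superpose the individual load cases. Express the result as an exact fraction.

Load 1 — applied couple M₀=18 kN·m at a=1 m (b=L-a=3):
  R_A = 6M₀ab/L³ = 6·18·1·3/4³ = 81/16 kN
  M_A = M₀b(2a-b)/L² = 18·3·(2·1-3)/4² = -27/8 kN·m
  R_B = -6M₀ab/L³ = -6·18·1·3/4³ = -81/16 kN
  M_B = M₀a(2b-a)/L² = 18·1·(2·3-1)/4² = 45/8 kN·m
Load 2 — applied couple M₀=16 kN·m at a=8/5 m (b=L-a=12/5):
  R_A = 6M₀ab/L³ = 6·16·(8/5)·(12/5)/4³ = 144/25 kN
  M_A = M₀b(2a-b)/L² = 16·(12/5)·(2·(8/5)-(12/5))/4² = 48/25 kN·m
  R_B = -6M₀ab/L³ = -6·16·(8/5)·(12/5)/4³ = -144/25 kN
  M_B = M₀a(2b-a)/L² = 16·(8/5)·(2·(12/5)-(8/5))/4² = 128/25 kN·m
Load 3 — triangular load w₀=17 kN/m (0→w₀ over full span):
  R_A = 3w₀L/20 = 3·17·4/20 = 51/5 kN
  M_A = w₀L²/30 = 17·4²/30 = 136/15 kN·m
  R_B = 7w₀L/20 = 7·17·4/20 = 119/5 kN
  M_B = -w₀L²/20 = -17·4²/20 = -68/5 kN·m
Load 4 — uniform load w=5 kN/m over full span:
  R_A = wL/2 = 5·4/2 = 10 kN
  M_A = wL²/12 = 5·4²/12 = 20/3 kN·m
  R_B = wL/2 = 5·4/2 = 10 kN
  M_B = -wL²/12 = -5·4²/12 = -20/3 kN·m
Superposition: R_A = 12409/400 kN, M_A = 8567/600 kN·m, R_B = 9191/400 kN, M_B = -5713/600 kN·m

R_A = 12409/400 kN, M_A = 8567/600 kN·m, R_B = 9191/400 kN, M_B = -5713/600 kN·m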